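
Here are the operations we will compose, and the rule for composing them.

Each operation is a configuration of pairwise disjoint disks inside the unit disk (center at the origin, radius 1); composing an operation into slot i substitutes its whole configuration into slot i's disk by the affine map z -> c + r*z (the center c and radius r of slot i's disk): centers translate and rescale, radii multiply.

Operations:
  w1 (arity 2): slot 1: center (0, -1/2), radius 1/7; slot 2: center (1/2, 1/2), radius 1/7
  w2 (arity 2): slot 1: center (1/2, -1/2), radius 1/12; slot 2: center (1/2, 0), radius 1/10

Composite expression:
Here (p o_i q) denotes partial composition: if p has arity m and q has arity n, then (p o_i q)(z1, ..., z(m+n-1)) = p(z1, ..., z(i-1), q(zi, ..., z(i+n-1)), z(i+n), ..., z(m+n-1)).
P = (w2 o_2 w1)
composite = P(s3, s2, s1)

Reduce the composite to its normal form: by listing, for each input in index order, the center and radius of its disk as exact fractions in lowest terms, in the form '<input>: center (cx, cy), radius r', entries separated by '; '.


s1: center (11/20, 1/20), radius 1/70; s2: center (1/2, -1/20), radius 1/70; s3: center (1/2, -1/2), radius 1/12

Nesting under w2 composes maps z -> c + r*z down each s-path.
tracing s3 down its 1-map path: center (1/2, -1/2), radius 1/12
tracing s2 down its 2-map path: center (1/2, -1/20), radius 1/70
tracing s1 down its 2-map path: center (11/20, 1/20), radius 1/70


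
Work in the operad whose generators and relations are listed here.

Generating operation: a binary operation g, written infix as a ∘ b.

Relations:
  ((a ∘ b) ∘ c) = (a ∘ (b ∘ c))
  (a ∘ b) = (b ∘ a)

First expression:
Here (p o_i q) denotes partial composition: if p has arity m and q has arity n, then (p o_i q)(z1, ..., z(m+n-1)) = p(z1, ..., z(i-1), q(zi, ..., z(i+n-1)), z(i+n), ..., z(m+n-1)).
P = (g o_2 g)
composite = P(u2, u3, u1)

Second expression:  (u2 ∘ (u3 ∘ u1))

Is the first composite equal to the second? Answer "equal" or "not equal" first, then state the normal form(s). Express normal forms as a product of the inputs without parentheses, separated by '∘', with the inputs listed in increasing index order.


Normal form of the first expression: u1 ∘ u2 ∘ u3
Normal form of the second expression: u1 ∘ u2 ∘ u3
One common form — equal.

equal — both sides give u1 ∘ u2 ∘ u3


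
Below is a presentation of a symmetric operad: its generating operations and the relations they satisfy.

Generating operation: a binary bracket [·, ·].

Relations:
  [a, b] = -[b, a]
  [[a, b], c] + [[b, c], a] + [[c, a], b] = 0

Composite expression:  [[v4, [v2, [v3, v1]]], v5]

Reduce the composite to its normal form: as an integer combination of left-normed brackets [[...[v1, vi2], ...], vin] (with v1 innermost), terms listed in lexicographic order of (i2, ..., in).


Antisymmetry and Jacobi reduce to v1-anchored left-normed brackets.
Composite bracket: [[v4, [v2, [v3, v1]]], v5]
Expanding via [a, b] = ab - ba: 16 signed words (2^4 = 16).
Collect the words opening with v1:
  from v1v3v2v4v5, sign -1: term -[[[[v1, v3], v2], v4], v5]

-[[[[v1, v3], v2], v4], v5]


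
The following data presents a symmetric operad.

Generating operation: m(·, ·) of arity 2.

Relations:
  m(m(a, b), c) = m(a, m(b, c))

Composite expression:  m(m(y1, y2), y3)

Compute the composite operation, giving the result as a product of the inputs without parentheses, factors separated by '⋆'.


y1 ⋆ y2 ⋆ y3


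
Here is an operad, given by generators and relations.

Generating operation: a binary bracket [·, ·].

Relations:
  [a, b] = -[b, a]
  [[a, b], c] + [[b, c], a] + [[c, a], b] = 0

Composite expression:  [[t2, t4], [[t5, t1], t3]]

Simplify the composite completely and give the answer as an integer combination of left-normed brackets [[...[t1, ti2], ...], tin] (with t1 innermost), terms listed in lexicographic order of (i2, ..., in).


Antisymmetry and Jacobi reduce to t1-anchored left-normed brackets.
Composite bracket: [[t2, t4], [[t5, t1], t3]]
Applying ab - ba throughout gives 16 signed words (2^4 = 16).
Only words starting with t1 matter:
  t1t5t3t2t4 appears with sign +1, giving the term +[[[[t1, t5], t3], t2], t4]
  t1t5t3t4t2 appears with sign -1, giving the term -[[[[t1, t5], t3], t4], t2]

[[[[t1, t5], t3], t2], t4] - [[[[t1, t5], t3], t4], t2]


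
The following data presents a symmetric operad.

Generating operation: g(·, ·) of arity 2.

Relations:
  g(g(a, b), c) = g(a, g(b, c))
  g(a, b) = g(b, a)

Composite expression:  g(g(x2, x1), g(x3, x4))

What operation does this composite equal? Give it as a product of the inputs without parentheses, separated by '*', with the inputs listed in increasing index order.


x1 * x2 * x3 * x4

Key point: g commutes, so take the x-inputs in any fixed order.
g(x2, x1) unparenthesizes to x2 * x1
g(x3, x4) unparenthesizes to x3 * x4
g(g(x2, x1), g(x3, x4)) unparenthesizes to x2 * x1 * x3 * x4
reordering the factors by index: x1 * x2 * x3 * x4


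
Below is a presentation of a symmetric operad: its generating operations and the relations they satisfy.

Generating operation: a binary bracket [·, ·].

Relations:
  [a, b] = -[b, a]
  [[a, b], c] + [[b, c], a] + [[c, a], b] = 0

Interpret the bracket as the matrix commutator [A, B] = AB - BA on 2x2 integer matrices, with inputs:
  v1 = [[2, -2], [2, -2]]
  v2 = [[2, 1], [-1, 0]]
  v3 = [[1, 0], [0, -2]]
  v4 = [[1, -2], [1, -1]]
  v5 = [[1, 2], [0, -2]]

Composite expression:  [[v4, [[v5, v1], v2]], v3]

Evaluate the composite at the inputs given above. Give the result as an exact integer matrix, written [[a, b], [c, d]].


[[0, -456], [144, 0]]


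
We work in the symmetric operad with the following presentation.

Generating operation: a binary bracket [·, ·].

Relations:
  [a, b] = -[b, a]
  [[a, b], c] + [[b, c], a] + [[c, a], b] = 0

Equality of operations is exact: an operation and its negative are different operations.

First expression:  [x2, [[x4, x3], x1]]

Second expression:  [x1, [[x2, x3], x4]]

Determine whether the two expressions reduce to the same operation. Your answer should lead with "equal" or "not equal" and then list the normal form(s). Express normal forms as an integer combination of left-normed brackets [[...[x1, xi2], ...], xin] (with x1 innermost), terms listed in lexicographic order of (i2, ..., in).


not equal; first: -[[[x1, x3], x4], x2] + [[[x1, x4], x3], x2]; second: [[[x1, x2], x3], x4] - [[[x1, x3], x2], x4] - [[[x1, x4], x2], x3] + [[[x1, x4], x3], x2]

Reducing the first expression gives -[[[x1, x3], x4], x2] + [[[x1, x4], x3], x2]
Reducing the second expression gives [[[x1, x2], x3], x4] - [[[x1, x3], x2], x4] - [[[x1, x4], x2], x3] + [[[x1, x4], x3], x2]
The forms do not match — not equal.


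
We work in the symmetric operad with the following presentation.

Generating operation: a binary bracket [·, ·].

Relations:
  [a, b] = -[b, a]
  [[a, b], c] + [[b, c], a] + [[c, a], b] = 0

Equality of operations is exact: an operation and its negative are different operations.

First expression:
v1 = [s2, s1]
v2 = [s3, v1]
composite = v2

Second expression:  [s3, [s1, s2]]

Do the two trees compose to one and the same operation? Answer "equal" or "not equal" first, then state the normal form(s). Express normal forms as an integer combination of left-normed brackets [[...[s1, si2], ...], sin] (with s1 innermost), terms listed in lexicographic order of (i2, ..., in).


not equal; first: [[s1, s2], s3]; second: -[[s1, s2], s3]

The first expression reduces to [[s1, s2], s3]
The second expression reduces to -[[s1, s2], s3]
Distinct normal forms: not equal.


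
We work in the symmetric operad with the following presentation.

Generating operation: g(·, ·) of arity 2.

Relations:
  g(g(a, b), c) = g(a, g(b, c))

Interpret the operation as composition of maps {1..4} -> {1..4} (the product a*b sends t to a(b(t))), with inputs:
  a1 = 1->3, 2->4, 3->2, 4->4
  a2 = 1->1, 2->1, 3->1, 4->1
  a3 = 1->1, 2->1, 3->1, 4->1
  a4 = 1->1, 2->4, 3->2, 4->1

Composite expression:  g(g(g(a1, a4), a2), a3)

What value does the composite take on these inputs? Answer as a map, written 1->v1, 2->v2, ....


g(a1, a4) = 1->3, 2->4, 3->4, 4->3
g(g(a1, a4), a2) = 1->3, 2->3, 3->3, 4->3
g(g(g(a1, a4), a2), a3) = 1->3, 2->3, 3->3, 4->3

1->3, 2->3, 3->3, 4->3


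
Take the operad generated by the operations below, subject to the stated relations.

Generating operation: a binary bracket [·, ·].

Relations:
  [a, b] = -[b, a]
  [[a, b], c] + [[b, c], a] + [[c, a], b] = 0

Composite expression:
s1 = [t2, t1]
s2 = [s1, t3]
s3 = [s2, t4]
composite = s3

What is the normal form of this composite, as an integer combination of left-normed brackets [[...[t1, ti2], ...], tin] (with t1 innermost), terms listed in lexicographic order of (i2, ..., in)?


-[[[t1, t2], t3], t4]

Antisymmetry and Jacobi reduce to t1-anchored left-normed brackets.
Composite bracket: [[[t2, t1], t3], t4]
The bracket unfolds into 8 signed words via [a, b] = ab - ba (2^3 = 8).
Words beginning with t1 determine it all:
  from t1t2t3t4, sign -1: term -[[[t1, t2], t3], t4]


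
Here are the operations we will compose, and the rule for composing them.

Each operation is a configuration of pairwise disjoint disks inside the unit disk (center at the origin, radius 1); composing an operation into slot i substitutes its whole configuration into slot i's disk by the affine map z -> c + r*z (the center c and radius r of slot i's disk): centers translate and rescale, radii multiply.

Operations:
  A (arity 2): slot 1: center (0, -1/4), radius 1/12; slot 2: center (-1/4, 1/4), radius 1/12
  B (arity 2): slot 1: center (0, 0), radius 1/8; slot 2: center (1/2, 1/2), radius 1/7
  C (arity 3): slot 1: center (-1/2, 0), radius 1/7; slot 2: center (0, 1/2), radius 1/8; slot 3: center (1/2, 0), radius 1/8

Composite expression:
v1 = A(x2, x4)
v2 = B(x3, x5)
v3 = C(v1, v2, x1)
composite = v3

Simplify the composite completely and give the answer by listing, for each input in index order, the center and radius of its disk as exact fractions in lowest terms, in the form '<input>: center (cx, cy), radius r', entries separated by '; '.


x1: center (1/2, 0), radius 1/8; x2: center (-1/2, -1/28), radius 1/84; x3: center (0, 1/2), radius 1/64; x4: center (-15/28, 1/28), radius 1/84; x5: center (1/16, 9/16), radius 1/56

Affine substitution under C: radii multiply and x-centers shift.
input x2: applying the 2 nested substitutions gives center (-1/2, -1/28), radius 1/84
input x4: applying the 2 nested substitutions gives center (-15/28, 1/28), radius 1/84
input x3: applying the 2 nested substitutions gives center (0, 1/2), radius 1/64
input x5: applying the 2 nested substitutions gives center (1/16, 9/16), radius 1/56
input x1: applying the 1 nested substitution gives center (1/2, 0), radius 1/8


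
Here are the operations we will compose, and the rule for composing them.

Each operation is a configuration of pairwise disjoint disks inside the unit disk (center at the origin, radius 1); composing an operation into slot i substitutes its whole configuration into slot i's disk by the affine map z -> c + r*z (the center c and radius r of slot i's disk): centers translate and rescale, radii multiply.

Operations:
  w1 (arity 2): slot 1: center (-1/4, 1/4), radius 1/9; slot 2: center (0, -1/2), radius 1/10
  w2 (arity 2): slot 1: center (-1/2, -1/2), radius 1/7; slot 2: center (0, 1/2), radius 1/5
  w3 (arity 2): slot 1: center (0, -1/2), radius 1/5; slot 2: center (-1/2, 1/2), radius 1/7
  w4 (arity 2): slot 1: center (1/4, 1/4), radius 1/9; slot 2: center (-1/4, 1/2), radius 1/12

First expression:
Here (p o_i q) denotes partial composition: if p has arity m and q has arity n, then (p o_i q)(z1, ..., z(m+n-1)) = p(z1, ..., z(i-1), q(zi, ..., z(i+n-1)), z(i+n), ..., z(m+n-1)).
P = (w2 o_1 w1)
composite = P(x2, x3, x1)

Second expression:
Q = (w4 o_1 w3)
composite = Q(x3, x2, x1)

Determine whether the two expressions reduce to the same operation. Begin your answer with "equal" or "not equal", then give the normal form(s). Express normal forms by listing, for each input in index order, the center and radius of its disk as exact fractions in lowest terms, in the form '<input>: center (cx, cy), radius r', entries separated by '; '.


not equal; the first gives x1: center (0, 1/2), radius 1/5; x2: center (-15/28, -13/28), radius 1/63; x3: center (-1/2, -4/7), radius 1/70 and the second x1: center (-1/4, 1/2), radius 1/12; x2: center (7/36, 11/36), radius 1/63; x3: center (1/4, 7/36), radius 1/45

The first composite normalizes to x1: center (0, 1/2), radius 1/5; x2: center (-15/28, -13/28), radius 1/63; x3: center (-1/2, -4/7), radius 1/70
The second composite normalizes to x1: center (-1/4, 1/2), radius 1/12; x2: center (7/36, 11/36), radius 1/63; x3: center (1/4, 7/36), radius 1/45
Different reductions; not equal.


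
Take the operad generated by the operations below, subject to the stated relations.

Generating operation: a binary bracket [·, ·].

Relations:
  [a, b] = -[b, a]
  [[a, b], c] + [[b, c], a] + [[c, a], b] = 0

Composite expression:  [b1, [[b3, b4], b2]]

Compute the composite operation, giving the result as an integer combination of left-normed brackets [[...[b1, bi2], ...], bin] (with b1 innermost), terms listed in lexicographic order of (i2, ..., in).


Antisymmetry and Jacobi reduce to b1-anchored left-normed brackets.
Composite bracket: [b1, [[b3, b4], b2]]
Applying ab - ba throughout gives 8 signed words (2^3 = 8).
Words beginning with b1 determine it all:
  b1b2b3b4 (sign -1) contributes -[[[b1, b2], b3], b4]
  b1b2b4b3 (sign +1) contributes +[[[b1, b2], b4], b3]
  b1b3b4b2 (sign +1) contributes +[[[b1, b3], b4], b2]
  b1b4b3b2 (sign -1) contributes -[[[b1, b4], b3], b2]

-[[[b1, b2], b3], b4] + [[[b1, b2], b4], b3] + [[[b1, b3], b4], b2] - [[[b1, b4], b3], b2]


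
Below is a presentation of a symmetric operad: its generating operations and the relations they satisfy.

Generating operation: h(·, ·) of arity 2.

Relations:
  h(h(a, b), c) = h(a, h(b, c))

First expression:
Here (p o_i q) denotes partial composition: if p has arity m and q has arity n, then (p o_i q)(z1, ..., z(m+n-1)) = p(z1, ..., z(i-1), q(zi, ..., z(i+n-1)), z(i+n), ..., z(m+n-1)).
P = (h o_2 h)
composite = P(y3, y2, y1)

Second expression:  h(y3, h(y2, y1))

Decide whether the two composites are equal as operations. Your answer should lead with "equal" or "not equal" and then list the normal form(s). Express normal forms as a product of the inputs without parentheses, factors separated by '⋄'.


The first expression reduces to y3 ⋄ y2 ⋄ y1
The second expression reduces to y3 ⋄ y2 ⋄ y1
Both agree, so they are equal.

equal; both compose to y3 ⋄ y2 ⋄ y1


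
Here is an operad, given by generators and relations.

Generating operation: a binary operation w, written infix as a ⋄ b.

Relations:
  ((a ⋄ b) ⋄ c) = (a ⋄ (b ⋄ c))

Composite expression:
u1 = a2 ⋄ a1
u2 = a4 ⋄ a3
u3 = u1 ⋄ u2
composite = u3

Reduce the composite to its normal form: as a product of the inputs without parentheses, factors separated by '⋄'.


a2 ⋄ a1 ⋄ a4 ⋄ a3

Associativity of w dissolves the nesting; only the a-input order survives.
(a2 ⋄ a1) spells out as a2 ⋄ a1
(a4 ⋄ a3) spells out as a4 ⋄ a3
((a2 ⋄ a1) ⋄ (a4 ⋄ a3)) spells out as a2 ⋄ a1 ⋄ a4 ⋄ a3


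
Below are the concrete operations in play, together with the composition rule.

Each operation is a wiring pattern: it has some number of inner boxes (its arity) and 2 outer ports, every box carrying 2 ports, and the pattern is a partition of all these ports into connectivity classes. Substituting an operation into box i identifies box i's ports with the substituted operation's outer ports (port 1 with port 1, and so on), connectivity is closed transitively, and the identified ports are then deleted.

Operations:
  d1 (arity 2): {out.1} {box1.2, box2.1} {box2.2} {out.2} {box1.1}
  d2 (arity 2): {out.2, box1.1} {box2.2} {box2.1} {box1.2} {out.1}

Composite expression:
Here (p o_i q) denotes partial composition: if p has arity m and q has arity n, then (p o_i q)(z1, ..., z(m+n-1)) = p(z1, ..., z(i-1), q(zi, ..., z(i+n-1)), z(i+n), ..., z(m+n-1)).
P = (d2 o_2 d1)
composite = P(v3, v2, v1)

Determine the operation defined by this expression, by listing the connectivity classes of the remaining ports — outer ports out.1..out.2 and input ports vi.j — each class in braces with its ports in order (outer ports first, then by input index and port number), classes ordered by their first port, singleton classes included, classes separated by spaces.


{out.1} {out.2, v3.1} {v1.1, v2.2} {v1.2} {v2.1} {v3.2}

Treat the ports identified at d2 as solder joints: merge, then drop.
composing d1 on (v2, v1), with out.j its own outer ports: {out.1} {out.2} {v1.1, v2.2} {v1.2} {v2.1}
composing d2 on (v3, v2, v1), with out.j its own outer ports: {out.1} {out.2, v3.1} {v1.1, v2.2} {v1.2} {v2.1} {v3.2}


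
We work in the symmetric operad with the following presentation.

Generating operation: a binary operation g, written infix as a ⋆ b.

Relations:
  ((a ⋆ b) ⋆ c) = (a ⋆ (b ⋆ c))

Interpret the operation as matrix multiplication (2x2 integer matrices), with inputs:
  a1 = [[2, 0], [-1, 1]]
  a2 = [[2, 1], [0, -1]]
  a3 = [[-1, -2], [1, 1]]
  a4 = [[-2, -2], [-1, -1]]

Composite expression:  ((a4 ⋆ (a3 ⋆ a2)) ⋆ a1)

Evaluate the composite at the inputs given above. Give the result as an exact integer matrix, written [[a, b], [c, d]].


(a3 ⋆ a2) = [[-2, 1], [2, 0]]
(a4 ⋆ (a3 ⋆ a2)) = [[0, -2], [0, -1]]
((a4 ⋆ (a3 ⋆ a2)) ⋆ a1) = [[2, -2], [1, -1]]

[[2, -2], [1, -1]]


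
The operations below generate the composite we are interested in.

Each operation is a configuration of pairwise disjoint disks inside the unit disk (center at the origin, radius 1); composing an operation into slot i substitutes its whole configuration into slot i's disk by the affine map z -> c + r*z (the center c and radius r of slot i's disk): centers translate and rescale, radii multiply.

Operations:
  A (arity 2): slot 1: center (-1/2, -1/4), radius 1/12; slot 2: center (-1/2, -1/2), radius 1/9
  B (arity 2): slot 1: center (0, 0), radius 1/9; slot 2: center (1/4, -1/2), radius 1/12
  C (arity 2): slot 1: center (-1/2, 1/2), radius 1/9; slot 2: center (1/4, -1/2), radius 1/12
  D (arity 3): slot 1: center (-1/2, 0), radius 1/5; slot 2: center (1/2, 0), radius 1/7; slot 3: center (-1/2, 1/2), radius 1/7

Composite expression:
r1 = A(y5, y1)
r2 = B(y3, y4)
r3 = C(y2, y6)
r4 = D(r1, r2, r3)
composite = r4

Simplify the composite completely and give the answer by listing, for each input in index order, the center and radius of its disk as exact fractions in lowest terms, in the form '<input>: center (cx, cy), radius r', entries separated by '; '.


Below D, radii multiply path by path; the y-disk centers shift.
y5 passes through 2 substitutions, ending at center (-3/5, -1/20), radius 1/60
y1 passes through 2 substitutions, ending at center (-3/5, -1/10), radius 1/45
y3 passes through 2 substitutions, ending at center (1/2, 0), radius 1/63
y4 passes through 2 substitutions, ending at center (15/28, -1/14), radius 1/84
y2 passes through 2 substitutions, ending at center (-4/7, 4/7), radius 1/63
y6 passes through 2 substitutions, ending at center (-13/28, 3/7), radius 1/84

y1: center (-3/5, -1/10), radius 1/45; y2: center (-4/7, 4/7), radius 1/63; y3: center (1/2, 0), radius 1/63; y4: center (15/28, -1/14), radius 1/84; y5: center (-3/5, -1/20), radius 1/60; y6: center (-13/28, 3/7), radius 1/84


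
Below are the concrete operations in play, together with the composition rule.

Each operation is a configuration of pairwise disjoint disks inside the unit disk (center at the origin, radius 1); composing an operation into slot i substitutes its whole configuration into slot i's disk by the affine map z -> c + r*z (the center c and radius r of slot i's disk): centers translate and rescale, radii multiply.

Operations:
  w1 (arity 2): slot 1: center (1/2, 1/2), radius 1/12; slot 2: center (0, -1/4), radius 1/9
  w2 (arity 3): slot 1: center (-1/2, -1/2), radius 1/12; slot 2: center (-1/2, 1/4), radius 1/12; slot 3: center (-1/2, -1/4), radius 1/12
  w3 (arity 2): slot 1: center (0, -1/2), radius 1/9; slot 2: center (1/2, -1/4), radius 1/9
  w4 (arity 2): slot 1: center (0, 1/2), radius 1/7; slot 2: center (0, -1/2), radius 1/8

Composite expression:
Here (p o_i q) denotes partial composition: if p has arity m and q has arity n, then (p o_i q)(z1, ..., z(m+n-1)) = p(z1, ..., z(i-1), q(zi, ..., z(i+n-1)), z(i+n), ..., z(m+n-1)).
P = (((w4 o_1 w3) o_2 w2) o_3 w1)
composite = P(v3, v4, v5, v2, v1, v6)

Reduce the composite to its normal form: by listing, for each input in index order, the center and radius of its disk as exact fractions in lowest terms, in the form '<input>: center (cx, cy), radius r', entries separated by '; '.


v1: center (4/63, 29/63), radius 1/756; v2: center (4/63, 1415/3024), radius 1/6804; v3: center (0, 3/7), radius 1/63; v4: center (4/63, 115/252), radius 1/756; v5: center (97/1512, 709/1512), radius 1/9072; v6: center (0, -1/2), radius 1/8

Only the slot chain above each v matters under w4; compose those maps.
v3 passes through 2 substitutions, ending at center (0, 3/7), radius 1/63
v4 passes through 3 substitutions, ending at center (4/63, 115/252), radius 1/756
v5 passes through 4 substitutions, ending at center (97/1512, 709/1512), radius 1/9072
v2 passes through 4 substitutions, ending at center (4/63, 1415/3024), radius 1/6804
v1 passes through 3 substitutions, ending at center (4/63, 29/63), radius 1/756
v6 passes through 1 substitution, ending at center (0, -1/2), radius 1/8


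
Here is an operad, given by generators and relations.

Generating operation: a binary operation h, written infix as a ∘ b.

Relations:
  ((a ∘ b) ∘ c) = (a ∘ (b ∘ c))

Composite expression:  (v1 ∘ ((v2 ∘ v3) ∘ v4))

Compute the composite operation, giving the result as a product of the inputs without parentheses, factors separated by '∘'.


v1 ∘ v2 ∘ v3 ∘ v4

Under associativity of h, the answer is the v's in reading order.
(v2 ∘ v3) reduces to v2 ∘ v3
((v2 ∘ v3) ∘ v4) reduces to v2 ∘ v3 ∘ v4
(v1 ∘ ((v2 ∘ v3) ∘ v4)) reduces to v1 ∘ v2 ∘ v3 ∘ v4


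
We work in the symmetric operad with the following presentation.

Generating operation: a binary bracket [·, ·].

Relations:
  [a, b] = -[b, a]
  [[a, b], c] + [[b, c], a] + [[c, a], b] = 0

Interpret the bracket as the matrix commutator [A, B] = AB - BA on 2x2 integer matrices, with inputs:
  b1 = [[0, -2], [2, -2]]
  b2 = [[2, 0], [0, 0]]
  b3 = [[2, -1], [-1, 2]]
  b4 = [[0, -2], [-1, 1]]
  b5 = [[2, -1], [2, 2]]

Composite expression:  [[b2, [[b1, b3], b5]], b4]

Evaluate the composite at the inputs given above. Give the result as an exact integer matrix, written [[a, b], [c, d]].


[[80, -16], [-32, -80]]

[b1, b3] = [[4, -2], [2, -4]]
[[b1, b3], b5] = [[-2, -8], [-16, 2]]
[b2, [[b1, b3], b5]] = [[0, -16], [32, 0]]
[[b2, [[b1, b3], b5]], b4] = [[80, -16], [-32, -80]]


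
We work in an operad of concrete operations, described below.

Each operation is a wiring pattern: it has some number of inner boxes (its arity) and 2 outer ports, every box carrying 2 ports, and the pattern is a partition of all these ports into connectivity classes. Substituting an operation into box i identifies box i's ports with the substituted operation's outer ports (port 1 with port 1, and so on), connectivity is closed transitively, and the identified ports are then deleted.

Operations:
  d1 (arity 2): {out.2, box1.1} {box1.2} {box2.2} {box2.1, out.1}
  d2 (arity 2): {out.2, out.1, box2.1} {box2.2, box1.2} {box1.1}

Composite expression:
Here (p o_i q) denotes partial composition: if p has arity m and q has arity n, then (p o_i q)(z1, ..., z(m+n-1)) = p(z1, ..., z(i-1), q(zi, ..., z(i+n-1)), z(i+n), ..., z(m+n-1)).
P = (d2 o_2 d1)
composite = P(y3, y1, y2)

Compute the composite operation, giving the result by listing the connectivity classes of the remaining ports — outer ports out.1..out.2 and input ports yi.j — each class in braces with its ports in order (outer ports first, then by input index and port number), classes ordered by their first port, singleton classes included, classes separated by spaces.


{out.1, out.2, y2.1} {y1.1, y3.2} {y1.2} {y2.2} {y3.1}

After gluing at d2, chains via deleted ports link the y-ports.
through d1, on inputs (y1, y2): {out.1, y2.1} {out.2, y1.1} {y1.2} {y2.2} (out.j = stage outer ports)
through d2, on inputs (y3, y1, y2): {out.1, out.2, y2.1} {y1.1, y3.2} {y1.2} {y2.2} {y3.1} (out.j = stage outer ports)


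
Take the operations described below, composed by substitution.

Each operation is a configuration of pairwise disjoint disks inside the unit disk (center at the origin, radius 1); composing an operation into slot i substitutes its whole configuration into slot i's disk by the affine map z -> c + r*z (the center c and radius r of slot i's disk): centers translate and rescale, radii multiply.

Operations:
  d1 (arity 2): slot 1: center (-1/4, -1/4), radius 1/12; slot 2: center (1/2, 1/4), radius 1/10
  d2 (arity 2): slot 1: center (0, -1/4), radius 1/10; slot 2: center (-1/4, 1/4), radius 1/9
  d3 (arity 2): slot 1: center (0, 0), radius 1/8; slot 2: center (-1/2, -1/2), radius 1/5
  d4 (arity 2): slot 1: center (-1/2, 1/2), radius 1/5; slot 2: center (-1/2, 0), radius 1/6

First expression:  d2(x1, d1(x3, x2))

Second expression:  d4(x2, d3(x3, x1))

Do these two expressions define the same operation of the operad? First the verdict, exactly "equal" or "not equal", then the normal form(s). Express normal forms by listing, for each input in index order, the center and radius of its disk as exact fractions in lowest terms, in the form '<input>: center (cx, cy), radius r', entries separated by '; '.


not equal — first x1: center (0, -1/4), radius 1/10; x2: center (-7/36, 5/18), radius 1/90; x3: center (-5/18, 2/9), radius 1/108, second x1: center (-7/12, -1/12), radius 1/30; x2: center (-1/2, 1/2), radius 1/5; x3: center (-1/2, 0), radius 1/48

In normal form, the first expression is x1: center (0, -1/4), radius 1/10; x2: center (-7/36, 5/18), radius 1/90; x3: center (-5/18, 2/9), radius 1/108
In normal form, the second expression is x1: center (-7/12, -1/12), radius 1/30; x2: center (-1/2, 1/2), radius 1/5; x3: center (-1/2, 0), radius 1/48
The forms do not match — not equal.


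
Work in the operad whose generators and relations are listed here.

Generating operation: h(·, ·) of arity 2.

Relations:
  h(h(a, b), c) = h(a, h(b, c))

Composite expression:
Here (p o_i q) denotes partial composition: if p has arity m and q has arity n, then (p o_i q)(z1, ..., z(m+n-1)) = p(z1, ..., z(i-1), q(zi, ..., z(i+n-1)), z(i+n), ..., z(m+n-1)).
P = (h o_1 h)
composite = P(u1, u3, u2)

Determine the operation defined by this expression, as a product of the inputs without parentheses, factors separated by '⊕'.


u1 ⊕ u3 ⊕ u2


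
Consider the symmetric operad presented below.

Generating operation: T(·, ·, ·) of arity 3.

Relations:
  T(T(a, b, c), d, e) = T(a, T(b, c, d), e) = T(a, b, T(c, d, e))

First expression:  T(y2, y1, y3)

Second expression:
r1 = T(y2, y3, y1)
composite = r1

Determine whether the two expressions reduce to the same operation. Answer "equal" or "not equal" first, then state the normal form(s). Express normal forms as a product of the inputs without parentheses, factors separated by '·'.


not equal — first y2 · y1 · y3, second y2 · y3 · y1

The first composite normalizes to y2 · y1 · y3
The second composite normalizes to y2 · y3 · y1
They disagree, so not equal.


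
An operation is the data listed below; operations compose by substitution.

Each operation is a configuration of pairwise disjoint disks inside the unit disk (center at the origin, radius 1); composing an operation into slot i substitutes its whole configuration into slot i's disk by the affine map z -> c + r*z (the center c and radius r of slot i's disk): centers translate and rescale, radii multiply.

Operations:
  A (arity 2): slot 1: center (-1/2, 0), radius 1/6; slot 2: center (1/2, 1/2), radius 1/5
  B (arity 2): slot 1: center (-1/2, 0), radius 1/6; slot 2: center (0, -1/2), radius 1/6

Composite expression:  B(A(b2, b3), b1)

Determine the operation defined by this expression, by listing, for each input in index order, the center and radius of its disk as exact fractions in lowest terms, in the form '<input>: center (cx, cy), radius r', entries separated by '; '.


b1: center (0, -1/2), radius 1/6; b2: center (-7/12, 0), radius 1/36; b3: center (-5/12, 1/12), radius 1/30

Below B, radii multiply path by path; the b-disk centers shift.
b2 passes through 2 substitutions, ending at center (-7/12, 0), radius 1/36
b3 passes through 2 substitutions, ending at center (-5/12, 1/12), radius 1/30
b1 passes through 1 substitution, ending at center (0, -1/2), radius 1/6


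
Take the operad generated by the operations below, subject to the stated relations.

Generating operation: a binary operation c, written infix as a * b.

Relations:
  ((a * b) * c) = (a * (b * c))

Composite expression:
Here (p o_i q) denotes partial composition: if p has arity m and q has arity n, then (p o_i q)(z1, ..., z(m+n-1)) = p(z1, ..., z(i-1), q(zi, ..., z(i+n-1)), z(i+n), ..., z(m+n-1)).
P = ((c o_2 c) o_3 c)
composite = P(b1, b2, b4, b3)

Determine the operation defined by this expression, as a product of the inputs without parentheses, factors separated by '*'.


b1 * b2 * b4 * b3

Under associativity of c, the answer is the b's in reading order.
(b4 * b3) flattens to b4 * b3
(b2 * (b4 * b3)) flattens to b2 * b4 * b3
(b1 * (b2 * (b4 * b3))) flattens to b1 * b2 * b4 * b3


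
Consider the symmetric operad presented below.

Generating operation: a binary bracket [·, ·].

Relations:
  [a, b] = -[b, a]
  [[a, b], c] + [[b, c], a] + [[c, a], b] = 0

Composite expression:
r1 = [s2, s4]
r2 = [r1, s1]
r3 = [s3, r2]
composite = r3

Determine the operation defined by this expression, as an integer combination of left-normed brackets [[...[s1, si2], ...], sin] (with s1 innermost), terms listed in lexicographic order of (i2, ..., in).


[[[s1, s2], s4], s3] - [[[s1, s4], s2], s3]

Left-normed coefficients sit on the s1-initial expansion words.
Composite bracket: [s3, [[s2, s4], s1]]
Each bracket splits as ab - ba, giving 8 signed words (2^3 = 8).
Words beginning with s1 determine it all:
  s1s2s4s3 (sign +1) contributes +[[[s1, s2], s4], s3]
  s1s4s2s3 (sign -1) contributes -[[[s1, s4], s2], s3]


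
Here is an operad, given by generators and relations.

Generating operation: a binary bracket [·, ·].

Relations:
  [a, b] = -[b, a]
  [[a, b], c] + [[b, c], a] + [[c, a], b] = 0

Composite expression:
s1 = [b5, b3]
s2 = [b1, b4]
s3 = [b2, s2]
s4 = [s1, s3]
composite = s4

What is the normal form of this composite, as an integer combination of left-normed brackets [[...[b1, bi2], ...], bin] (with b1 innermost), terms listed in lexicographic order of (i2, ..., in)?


-[[[[b1, b4], b2], b3], b5] + [[[[b1, b4], b2], b5], b3]

A multilinear Lie element is pinned by b1-initial words (b1 innermost).
Composite bracket: [[b5, b3], [b2, [b1, b4]]]
Applying ab - ba throughout gives 16 signed words (2^4 = 16).
Coefficients come from the b1-initial words:
  word b1b4b2b3b5 has sign -1, contributing -[[[[b1, b4], b2], b3], b5]
  word b1b4b2b5b3 has sign +1, contributing +[[[[b1, b4], b2], b5], b3]


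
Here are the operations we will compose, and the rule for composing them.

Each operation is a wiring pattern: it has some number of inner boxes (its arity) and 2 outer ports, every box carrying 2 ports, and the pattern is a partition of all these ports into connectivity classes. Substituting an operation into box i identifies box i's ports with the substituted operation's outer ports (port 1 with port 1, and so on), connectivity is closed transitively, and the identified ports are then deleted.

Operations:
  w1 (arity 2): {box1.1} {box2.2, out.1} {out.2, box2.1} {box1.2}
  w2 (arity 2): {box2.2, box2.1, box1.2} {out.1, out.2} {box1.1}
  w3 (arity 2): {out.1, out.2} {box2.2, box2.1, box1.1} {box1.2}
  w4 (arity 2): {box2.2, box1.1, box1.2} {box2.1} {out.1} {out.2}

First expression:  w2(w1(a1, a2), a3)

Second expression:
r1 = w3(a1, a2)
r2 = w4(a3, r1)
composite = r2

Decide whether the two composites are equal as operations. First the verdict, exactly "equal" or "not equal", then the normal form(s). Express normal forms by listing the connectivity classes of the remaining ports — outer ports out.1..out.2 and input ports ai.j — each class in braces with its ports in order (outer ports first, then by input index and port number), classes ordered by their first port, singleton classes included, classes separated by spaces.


not equal; the first gives {out.1, out.2} {a1.1} {a1.2} {a2.1, a3.1, a3.2} {a2.2} and the second {out.1} {out.2} {a1.1, a2.1, a2.2} {a1.2} {a3.1, a3.2}

The first expression, normalized: {out.1, out.2} {a1.1} {a1.2} {a2.1, a3.1, a3.2} {a2.2}
The second expression, normalized: {out.1} {out.2} {a1.1, a2.1, a2.2} {a1.2} {a3.1, a3.2}
The forms do not match — not equal.


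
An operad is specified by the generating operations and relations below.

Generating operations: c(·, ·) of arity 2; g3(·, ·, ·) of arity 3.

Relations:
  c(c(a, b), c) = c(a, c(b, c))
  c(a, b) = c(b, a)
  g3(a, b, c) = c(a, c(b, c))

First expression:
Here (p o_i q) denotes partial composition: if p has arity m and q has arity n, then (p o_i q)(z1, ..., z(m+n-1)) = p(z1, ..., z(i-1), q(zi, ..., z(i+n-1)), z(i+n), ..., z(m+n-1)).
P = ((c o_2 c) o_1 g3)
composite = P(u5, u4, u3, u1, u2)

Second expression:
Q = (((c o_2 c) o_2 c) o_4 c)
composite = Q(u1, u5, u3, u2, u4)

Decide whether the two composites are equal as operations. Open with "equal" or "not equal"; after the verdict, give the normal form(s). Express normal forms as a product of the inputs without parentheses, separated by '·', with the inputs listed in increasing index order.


Normal form of the first expression: u1 · u2 · u3 · u4 · u5
Normal form of the second expression: u1 · u2 · u3 · u4 · u5
The forms coincide; equal.

equal: each reduces to u1 · u2 · u3 · u4 · u5


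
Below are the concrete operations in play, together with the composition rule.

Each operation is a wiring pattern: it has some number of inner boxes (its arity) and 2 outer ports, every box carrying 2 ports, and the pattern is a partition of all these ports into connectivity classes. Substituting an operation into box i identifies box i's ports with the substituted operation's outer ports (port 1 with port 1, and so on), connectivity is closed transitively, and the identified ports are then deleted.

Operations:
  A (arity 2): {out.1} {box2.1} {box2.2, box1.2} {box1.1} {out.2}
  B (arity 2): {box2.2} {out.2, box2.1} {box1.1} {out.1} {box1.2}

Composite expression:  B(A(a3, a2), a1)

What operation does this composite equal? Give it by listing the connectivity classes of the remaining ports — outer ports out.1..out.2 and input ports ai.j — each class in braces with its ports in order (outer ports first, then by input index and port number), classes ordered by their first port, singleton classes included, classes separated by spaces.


After gluing at B, chains via deleted ports link the a-ports.
after A, the pattern on (a3, a2) reads {out.1} {out.2} {a2.1} {a2.2, a3.2} {a3.1} (out.j = its outer ports)
after B, the pattern on (a3, a2, a1) reads {out.1} {out.2, a1.1} {a1.2} {a2.1} {a2.2, a3.2} {a3.1} (out.j = its outer ports)

{out.1} {out.2, a1.1} {a1.2} {a2.1} {a2.2, a3.2} {a3.1}


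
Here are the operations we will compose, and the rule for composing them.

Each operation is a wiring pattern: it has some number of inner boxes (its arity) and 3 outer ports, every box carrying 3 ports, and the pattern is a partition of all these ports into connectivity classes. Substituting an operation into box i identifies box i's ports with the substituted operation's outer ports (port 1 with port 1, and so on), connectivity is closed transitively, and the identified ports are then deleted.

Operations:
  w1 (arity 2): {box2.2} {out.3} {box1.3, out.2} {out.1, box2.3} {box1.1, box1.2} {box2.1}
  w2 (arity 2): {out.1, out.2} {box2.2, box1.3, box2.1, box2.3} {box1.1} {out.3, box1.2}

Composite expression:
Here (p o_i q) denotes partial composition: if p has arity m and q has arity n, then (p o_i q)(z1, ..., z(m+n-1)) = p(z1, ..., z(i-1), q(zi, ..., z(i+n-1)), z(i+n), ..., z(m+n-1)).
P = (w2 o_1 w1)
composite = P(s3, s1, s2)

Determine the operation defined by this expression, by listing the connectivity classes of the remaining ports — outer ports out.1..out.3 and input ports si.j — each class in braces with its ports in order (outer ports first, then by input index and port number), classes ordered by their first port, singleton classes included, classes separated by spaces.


{out.1, out.2} {out.3, s3.3} {s1.1} {s1.2} {s1.3} {s2.1, s2.2, s2.3} {s3.1, s3.2}

Reachability decides: close wires over w2-identified ports.
composing w1 on (s3, s1), with out.j its own outer ports: {out.1, s1.3} {out.2, s3.3} {out.3} {s1.1} {s1.2} {s3.1, s3.2}
composing w2 on (s3, s1, s2), with out.j its own outer ports: {out.1, out.2} {out.3, s3.3} {s1.1} {s1.2} {s1.3} {s2.1, s2.2, s2.3} {s3.1, s3.2}


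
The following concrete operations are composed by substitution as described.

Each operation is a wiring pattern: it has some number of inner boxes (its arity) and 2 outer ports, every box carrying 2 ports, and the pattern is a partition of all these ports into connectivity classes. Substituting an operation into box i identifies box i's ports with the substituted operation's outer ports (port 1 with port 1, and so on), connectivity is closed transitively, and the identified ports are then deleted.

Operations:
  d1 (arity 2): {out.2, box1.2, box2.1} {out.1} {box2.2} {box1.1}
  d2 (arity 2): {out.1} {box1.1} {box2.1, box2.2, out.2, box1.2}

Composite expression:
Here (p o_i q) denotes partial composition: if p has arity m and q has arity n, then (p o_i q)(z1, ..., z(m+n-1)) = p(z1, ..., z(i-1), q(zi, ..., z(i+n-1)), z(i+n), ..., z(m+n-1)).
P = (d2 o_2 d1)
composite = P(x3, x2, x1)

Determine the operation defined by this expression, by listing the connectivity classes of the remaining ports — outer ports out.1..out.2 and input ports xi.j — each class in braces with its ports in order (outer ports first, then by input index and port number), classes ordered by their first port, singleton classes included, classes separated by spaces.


After gluing at d2, chains via deleted ports link the x-ports.
the subtree at d1 composes to {out.1} {out.2, x1.1, x2.2} {x1.2} {x2.1} on (x2, x1); out.j = own outer ports
the subtree at d2 composes to {out.1} {out.2, x1.1, x2.2, x3.2} {x1.2} {x2.1} {x3.1} on (x3, x2, x1); out.j = own outer ports

{out.1} {out.2, x1.1, x2.2, x3.2} {x1.2} {x2.1} {x3.1}


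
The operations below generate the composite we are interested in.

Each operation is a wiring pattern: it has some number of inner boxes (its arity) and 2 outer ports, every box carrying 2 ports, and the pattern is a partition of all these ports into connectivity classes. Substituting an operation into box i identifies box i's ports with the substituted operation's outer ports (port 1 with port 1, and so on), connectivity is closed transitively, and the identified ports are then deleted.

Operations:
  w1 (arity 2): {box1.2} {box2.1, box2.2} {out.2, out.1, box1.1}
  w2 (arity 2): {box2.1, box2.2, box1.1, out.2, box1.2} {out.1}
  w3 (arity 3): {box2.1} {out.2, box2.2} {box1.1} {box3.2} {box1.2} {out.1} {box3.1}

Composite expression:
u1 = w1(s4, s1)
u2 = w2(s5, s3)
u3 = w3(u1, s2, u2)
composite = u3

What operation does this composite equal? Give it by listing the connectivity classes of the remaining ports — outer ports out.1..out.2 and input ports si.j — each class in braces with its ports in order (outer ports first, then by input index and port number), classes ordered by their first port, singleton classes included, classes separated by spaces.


Connectivity passes through glued w3-boundaries; trace each wire chain.
stage w1: inputs (s4, s1), connectivity {out.1, out.2, s4.1} {s1.1, s1.2} {s4.2}, out.j its boundary
stage w2: inputs (s5, s3), connectivity {out.1} {out.2, s3.1, s3.2, s5.1, s5.2}, out.j its boundary
stage w3: inputs (s4, s1, s2, s5, s3), connectivity {out.1} {out.2, s2.2} {s1.1, s1.2} {s2.1} {s3.1, s3.2, s5.1, s5.2} {s4.1} {s4.2}, out.j its boundary

{out.1} {out.2, s2.2} {s1.1, s1.2} {s2.1} {s3.1, s3.2, s5.1, s5.2} {s4.1} {s4.2}
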